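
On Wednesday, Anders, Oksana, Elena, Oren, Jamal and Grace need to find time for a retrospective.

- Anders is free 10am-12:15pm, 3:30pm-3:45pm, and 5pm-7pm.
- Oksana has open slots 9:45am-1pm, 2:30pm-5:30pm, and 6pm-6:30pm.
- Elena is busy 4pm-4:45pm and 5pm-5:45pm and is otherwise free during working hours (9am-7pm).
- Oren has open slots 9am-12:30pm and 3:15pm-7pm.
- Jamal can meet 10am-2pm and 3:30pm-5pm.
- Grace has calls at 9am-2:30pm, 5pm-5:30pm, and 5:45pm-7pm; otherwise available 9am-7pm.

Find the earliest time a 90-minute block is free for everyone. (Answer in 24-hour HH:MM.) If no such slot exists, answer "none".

Elena free within 09:00–19:00: 09:00–16:00, 16:45–17:00, 17:45–19:00.
Grace free within 09:00–19:00: 14:30–17:00, 17:30–17:45.
Anders ∩ Oksana: 10:00–12:15, 15:30–15:45, 17:00–17:30, 18:00–18:30.
Anders ∩ Oksana ∩ Elena: 10:00–12:15, 15:30–15:45, 18:00–18:30.
Anders ∩ Oksana ∩ Elena ∩ Oren: 10:00–12:15, 15:30–15:45, 18:00–18:30.
Anders ∩ Oksana ∩ Elena ∩ Oren ∩ Jamal: 10:00–12:15, 15:30–15:45.
Anders ∩ Oksana ∩ Elena ∩ Oren ∩ Jamal ∩ Grace: 15:30–15:45.
Windows ≥ 90 min: (none).

none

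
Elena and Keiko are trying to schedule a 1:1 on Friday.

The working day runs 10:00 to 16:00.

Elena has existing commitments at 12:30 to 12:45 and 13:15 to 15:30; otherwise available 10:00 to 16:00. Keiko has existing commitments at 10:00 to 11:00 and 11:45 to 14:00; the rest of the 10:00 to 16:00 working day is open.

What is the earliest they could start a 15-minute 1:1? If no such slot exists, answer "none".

Elena free within 10:00–16:00: 10:00–12:30, 12:45–13:15, 15:30–16:00.
Keiko free within 10:00–16:00: 11:00–11:45, 14:00–16:00.
Elena ∩ Keiko: 11:00–11:45, 15:30–16:00.
Windows ≥ 15 min: 11:00–11:45, 15:30–16:00.
Earliest such window starts at 11:00.

11:00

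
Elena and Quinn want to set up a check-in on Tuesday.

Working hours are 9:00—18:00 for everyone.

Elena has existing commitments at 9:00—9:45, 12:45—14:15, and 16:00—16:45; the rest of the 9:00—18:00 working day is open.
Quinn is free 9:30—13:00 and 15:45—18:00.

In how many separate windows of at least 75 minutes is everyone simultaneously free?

Elena free within 09:00–18:00: 09:45–12:45, 14:15–16:00, 16:45–18:00.
Elena ∩ Quinn: 09:45–12:45, 15:45–16:00, 16:45–18:00.
Windows ≥ 75 min: 09:45–12:45, 16:45–18:00.
That's 2 windows.

2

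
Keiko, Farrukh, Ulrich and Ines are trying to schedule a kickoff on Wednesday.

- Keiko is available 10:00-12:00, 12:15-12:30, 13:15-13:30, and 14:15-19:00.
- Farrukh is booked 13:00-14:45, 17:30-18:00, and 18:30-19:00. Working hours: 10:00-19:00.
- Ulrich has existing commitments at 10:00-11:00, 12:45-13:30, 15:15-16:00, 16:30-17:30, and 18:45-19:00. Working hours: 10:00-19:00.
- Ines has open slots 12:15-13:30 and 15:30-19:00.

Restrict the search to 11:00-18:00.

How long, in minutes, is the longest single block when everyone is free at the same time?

30 minutes

Farrukh free within 10:00–19:00: 10:00–13:00, 14:45–17:30, 18:00–18:30.
Ulrich free within 10:00–19:00: 11:00–12:45, 13:30–15:15, 16:00–16:30, 17:30–18:45.
Keiko ∩ Farrukh: 10:00–12:00, 12:15–12:30, 14:45–17:30, 18:00–18:30.
Keiko ∩ Farrukh ∩ Ulrich: 11:00–12:00, 12:15–12:30, 14:45–15:15, 16:00–16:30, 18:00–18:30.
Keiko ∩ Farrukh ∩ Ulrich ∩ Ines: 12:15–12:30, 16:00–16:30, 18:00–18:30.
Restricted to 11:00–18:00: 12:15–12:30, 16:00–16:30.
Common window lengths: 15, 30 min; longest is 30.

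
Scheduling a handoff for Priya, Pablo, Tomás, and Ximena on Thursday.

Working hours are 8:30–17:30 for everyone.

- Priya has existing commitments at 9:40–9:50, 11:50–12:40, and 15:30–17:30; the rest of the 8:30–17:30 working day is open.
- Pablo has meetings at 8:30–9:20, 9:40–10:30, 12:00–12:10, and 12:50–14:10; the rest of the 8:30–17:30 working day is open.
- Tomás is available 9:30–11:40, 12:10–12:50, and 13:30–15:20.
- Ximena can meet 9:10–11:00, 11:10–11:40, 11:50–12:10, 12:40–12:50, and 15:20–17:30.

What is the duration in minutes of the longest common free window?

Priya free within 08:30–17:30: 08:30–09:40, 09:50–11:50, 12:40–15:30.
Pablo free within 08:30–17:30: 09:20–09:40, 10:30–12:00, 12:10–12:50, 14:10–17:30.
Priya ∩ Pablo: 09:20–09:40, 10:30–11:50, 12:40–12:50, 14:10–15:30.
Priya ∩ Pablo ∩ Tomás: 09:30–09:40, 10:30–11:40, 12:40–12:50, 14:10–15:20.
Priya ∩ Pablo ∩ Tomás ∩ Ximena: 09:30–09:40, 10:30–11:00, 11:10–11:40, 12:40–12:50.
Common window lengths: 10, 30, 30, 10 min; longest is 30.

30 minutes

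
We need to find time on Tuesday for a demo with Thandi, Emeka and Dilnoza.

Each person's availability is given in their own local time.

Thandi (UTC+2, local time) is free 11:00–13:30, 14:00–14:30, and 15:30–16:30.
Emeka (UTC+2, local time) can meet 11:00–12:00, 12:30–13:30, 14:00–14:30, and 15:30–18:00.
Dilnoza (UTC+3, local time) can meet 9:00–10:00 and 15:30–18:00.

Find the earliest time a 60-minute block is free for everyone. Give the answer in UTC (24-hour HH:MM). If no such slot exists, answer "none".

13:30

Thandi → UTC: 09:00–11:30, 12:00–12:30, 13:30–14:30.
Emeka → UTC: 09:00–10:00, 10:30–11:30, 12:00–12:30, 13:30–16:00.
Dilnoza → UTC: 06:00–07:00, 12:30–15:00.
Thandi ∩ Emeka: 09:00–10:00, 10:30–11:30, 12:00–12:30, 13:30–14:30.
Thandi ∩ Emeka ∩ Dilnoza: 13:30–14:30.
Windows ≥ 60 min: 13:30–14:30.
Earliest such window starts at 13:30.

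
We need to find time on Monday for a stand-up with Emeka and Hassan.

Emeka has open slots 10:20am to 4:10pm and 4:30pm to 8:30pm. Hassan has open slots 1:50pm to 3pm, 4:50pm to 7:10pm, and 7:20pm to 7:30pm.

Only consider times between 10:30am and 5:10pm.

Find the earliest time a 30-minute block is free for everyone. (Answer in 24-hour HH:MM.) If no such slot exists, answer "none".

Emeka ∩ Hassan: 13:50–15:00, 16:50–19:10, 19:20–19:30.
Restricted to 10:30–17:10: 13:50–15:00, 16:50–17:10.
Windows ≥ 30 min: 13:50–15:00.
Earliest such window starts at 13:50.

13:50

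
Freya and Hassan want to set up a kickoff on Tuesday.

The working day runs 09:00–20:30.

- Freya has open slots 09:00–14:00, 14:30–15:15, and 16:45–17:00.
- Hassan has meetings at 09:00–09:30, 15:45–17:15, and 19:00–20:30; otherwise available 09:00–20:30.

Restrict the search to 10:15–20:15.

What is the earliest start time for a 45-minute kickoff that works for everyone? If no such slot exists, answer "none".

10:15

Hassan free within 09:00–20:30: 09:30–15:45, 17:15–19:00.
Freya ∩ Hassan: 09:30–14:00, 14:30–15:15.
Restricted to 10:15–20:15: 10:15–14:00, 14:30–15:15.
Windows ≥ 45 min: 10:15–14:00, 14:30–15:15.
Earliest such window starts at 10:15.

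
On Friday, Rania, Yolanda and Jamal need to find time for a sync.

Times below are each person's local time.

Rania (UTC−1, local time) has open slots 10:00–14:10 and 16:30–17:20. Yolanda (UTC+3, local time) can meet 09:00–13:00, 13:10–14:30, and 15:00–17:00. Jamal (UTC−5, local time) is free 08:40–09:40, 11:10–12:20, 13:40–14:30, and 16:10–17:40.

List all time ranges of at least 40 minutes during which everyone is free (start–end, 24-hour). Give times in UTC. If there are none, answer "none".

Rania → UTC: 11:00–15:10, 17:30–18:20.
Yolanda → UTC: 06:00–10:00, 10:10–11:30, 12:00–14:00.
Jamal → UTC: 13:40–14:40, 16:10–17:20, 18:40–19:30, 21:10–22:40.
Rania ∩ Yolanda: 11:00–11:30, 12:00–14:00.
Rania ∩ Yolanda ∩ Jamal: 13:40–14:00.
Windows ≥ 40 min: (none).

none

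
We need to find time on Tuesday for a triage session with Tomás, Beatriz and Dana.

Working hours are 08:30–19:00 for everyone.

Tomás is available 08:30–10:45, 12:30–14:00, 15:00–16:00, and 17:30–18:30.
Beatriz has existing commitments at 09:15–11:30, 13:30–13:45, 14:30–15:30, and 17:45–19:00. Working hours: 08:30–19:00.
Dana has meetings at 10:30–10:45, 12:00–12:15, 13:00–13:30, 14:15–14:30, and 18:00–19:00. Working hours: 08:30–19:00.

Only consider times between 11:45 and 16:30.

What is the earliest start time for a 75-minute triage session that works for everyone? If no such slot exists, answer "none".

none

Beatriz free within 08:30–19:00: 08:30–09:15, 11:30–13:30, 13:45–14:30, 15:30–17:45.
Dana free within 08:30–19:00: 08:30–10:30, 10:45–12:00, 12:15–13:00, 13:30–14:15, 14:30–18:00.
Tomás ∩ Beatriz: 08:30–09:15, 12:30–13:30, 13:45–14:00, 15:30–16:00, 17:30–17:45.
Tomás ∩ Beatriz ∩ Dana: 08:30–09:15, 12:30–13:00, 13:45–14:00, 15:30–16:00, 17:30–17:45.
Restricted to 11:45–16:30: 12:30–13:00, 13:45–14:00, 15:30–16:00.
Windows ≥ 75 min: (none).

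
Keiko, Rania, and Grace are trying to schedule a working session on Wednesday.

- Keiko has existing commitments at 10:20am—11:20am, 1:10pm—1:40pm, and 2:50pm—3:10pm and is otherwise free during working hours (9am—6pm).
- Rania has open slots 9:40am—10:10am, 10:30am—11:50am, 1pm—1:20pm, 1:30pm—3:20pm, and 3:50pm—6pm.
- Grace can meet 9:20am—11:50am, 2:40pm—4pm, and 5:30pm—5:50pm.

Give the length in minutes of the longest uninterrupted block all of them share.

30 minutes

Keiko free within 09:00–18:00: 09:00–10:20, 11:20–13:10, 13:40–14:50, 15:10–18:00.
Keiko ∩ Rania: 09:40–10:10, 11:20–11:50, 13:00–13:10, 13:40–14:50, 15:10–15:20, 15:50–18:00.
Keiko ∩ Rania ∩ Grace: 09:40–10:10, 11:20–11:50, 14:40–14:50, 15:10–15:20, 15:50–16:00, 17:30–17:50.
Common window lengths: 30, 30, 10, 10, 10, 20 min; longest is 30.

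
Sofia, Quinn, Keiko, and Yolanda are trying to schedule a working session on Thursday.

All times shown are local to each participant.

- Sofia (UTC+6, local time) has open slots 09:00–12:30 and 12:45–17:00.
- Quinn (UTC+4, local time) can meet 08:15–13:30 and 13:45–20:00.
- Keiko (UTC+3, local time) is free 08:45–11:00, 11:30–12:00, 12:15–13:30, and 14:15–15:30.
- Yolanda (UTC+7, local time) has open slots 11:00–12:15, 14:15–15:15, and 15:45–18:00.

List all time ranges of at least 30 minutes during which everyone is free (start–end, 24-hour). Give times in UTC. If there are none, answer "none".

07:15–08:00, 09:45–10:30

Sofia → UTC: 03:00–06:30, 06:45–11:00.
Quinn → UTC: 04:15–09:30, 09:45–16:00.
Keiko → UTC: 05:45–08:00, 08:30–09:00, 09:15–10:30, 11:15–12:30.
Yolanda → UTC: 04:00–05:15, 07:15–08:15, 08:45–11:00.
Sofia ∩ Quinn: 04:15–06:30, 06:45–09:30, 09:45–11:00.
Sofia ∩ Quinn ∩ Keiko: 05:45–06:30, 06:45–08:00, 08:30–09:00, 09:15–09:30, 09:45–10:30.
Sofia ∩ Quinn ∩ Keiko ∩ Yolanda: 07:15–08:00, 08:45–09:00, 09:15–09:30, 09:45–10:30.
Windows ≥ 30 min: 07:15–08:00, 09:45–10:30.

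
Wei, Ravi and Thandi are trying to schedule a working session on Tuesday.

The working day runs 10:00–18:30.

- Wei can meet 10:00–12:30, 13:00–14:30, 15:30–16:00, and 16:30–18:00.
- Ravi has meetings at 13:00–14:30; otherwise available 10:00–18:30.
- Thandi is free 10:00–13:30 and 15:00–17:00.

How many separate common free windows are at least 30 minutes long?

Ravi free within 10:00–18:30: 10:00–13:00, 14:30–18:30.
Wei ∩ Ravi: 10:00–12:30, 15:30–16:00, 16:30–18:00.
Wei ∩ Ravi ∩ Thandi: 10:00–12:30, 15:30–16:00, 16:30–17:00.
Windows ≥ 30 min: 10:00–12:30, 15:30–16:00, 16:30–17:00.
That's 3 windows.

3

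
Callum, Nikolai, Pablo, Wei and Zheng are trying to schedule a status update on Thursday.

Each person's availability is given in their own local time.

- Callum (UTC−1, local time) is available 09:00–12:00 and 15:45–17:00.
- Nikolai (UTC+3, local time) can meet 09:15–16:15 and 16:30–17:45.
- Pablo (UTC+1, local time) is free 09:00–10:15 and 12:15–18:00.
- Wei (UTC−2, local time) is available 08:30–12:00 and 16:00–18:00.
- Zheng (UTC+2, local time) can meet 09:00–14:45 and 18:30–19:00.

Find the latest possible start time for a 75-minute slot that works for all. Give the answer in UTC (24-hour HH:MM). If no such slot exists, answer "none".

Callum → UTC: 10:00–13:00, 16:45–18:00.
Nikolai → UTC: 06:15–13:15, 13:30–14:45.
Pablo → UTC: 08:00–09:15, 11:15–17:00.
Wei → UTC: 10:30–14:00, 18:00–20:00.
Zheng → UTC: 07:00–12:45, 16:30–17:00.
Callum ∩ Nikolai: 10:00–13:00.
Callum ∩ Nikolai ∩ Pablo: 11:15–13:00.
Callum ∩ Nikolai ∩ Pablo ∩ Wei: 11:15–13:00.
Callum ∩ Nikolai ∩ Pablo ∩ Wei ∩ Zheng: 11:15–12:45.
Windows ≥ 75 min: 11:15–12:45.
Latest start in the last window 11:15–12:45 is 12:45 − 75 min = 11:30.

11:30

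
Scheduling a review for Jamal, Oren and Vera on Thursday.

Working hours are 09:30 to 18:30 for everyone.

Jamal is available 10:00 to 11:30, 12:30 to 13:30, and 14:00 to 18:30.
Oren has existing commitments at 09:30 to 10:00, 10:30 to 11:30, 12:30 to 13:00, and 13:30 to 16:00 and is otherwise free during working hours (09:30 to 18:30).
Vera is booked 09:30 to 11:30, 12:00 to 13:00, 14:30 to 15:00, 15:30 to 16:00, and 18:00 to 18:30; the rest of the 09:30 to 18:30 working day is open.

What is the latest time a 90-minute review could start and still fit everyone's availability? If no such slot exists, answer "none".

Oren free within 09:30–18:30: 10:00–10:30, 11:30–12:30, 13:00–13:30, 16:00–18:30.
Vera free within 09:30–18:30: 11:30–12:00, 13:00–14:30, 15:00–15:30, 16:00–18:00.
Jamal ∩ Oren: 10:00–10:30, 13:00–13:30, 16:00–18:30.
Jamal ∩ Oren ∩ Vera: 13:00–13:30, 16:00–18:00.
Windows ≥ 90 min: 16:00–18:00.
Latest start in the last window 16:00–18:00 is 18:00 − 90 min = 16:30.

16:30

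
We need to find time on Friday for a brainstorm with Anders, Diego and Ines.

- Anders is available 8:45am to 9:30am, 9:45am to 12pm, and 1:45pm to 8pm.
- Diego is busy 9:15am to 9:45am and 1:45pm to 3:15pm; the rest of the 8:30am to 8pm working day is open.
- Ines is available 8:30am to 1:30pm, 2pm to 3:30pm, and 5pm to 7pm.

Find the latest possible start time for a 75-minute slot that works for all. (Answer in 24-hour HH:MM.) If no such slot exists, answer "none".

Diego free within 08:30–20:00: 08:30–09:15, 09:45–13:45, 15:15–20:00.
Anders ∩ Diego: 08:45–09:15, 09:45–12:00, 15:15–20:00.
Anders ∩ Diego ∩ Ines: 08:45–09:15, 09:45–12:00, 15:15–15:30, 17:00–19:00.
Windows ≥ 75 min: 09:45–12:00, 17:00–19:00.
Latest start in the last window 17:00–19:00 is 19:00 − 75 min = 17:45.

17:45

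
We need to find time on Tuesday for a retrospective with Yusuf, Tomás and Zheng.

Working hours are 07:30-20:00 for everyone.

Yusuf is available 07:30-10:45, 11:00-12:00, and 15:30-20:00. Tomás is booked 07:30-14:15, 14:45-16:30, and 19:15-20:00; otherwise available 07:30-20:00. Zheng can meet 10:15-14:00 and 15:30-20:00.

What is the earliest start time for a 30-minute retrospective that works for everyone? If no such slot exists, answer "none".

Tomás free within 07:30–20:00: 14:15–14:45, 16:30–19:15.
Yusuf ∩ Tomás: 16:30–19:15.
Yusuf ∩ Tomás ∩ Zheng: 16:30–19:15.
Windows ≥ 30 min: 16:30–19:15.
Earliest such window starts at 16:30.

16:30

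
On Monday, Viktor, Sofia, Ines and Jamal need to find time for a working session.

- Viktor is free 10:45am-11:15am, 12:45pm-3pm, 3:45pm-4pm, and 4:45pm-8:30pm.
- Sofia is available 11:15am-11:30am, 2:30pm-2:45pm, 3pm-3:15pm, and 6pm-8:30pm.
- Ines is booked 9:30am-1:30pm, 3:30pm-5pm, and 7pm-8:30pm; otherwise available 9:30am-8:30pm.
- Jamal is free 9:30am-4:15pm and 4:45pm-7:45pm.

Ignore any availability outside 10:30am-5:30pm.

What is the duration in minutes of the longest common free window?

Ines free within 09:30–20:30: 13:30–15:30, 17:00–19:00.
Viktor ∩ Sofia: 14:30–14:45, 18:00–20:30.
Viktor ∩ Sofia ∩ Ines: 14:30–14:45, 18:00–19:00.
Viktor ∩ Sofia ∩ Ines ∩ Jamal: 14:30–14:45, 18:00–19:00.
Restricted to 10:30–17:30: 14:30–14:45.
Single common window of 15 minutes.

15 minutes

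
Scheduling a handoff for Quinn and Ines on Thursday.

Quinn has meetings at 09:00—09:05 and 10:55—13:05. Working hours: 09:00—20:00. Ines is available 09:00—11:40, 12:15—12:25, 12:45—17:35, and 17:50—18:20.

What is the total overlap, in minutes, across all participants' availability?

410 minutes

Quinn free within 09:00–20:00: 09:05–10:55, 13:05–20:00.
Quinn ∩ Ines: 09:05–10:55, 13:05–17:35, 17:50–18:20.
Total common minutes: 110 + 270 + 30 = 410.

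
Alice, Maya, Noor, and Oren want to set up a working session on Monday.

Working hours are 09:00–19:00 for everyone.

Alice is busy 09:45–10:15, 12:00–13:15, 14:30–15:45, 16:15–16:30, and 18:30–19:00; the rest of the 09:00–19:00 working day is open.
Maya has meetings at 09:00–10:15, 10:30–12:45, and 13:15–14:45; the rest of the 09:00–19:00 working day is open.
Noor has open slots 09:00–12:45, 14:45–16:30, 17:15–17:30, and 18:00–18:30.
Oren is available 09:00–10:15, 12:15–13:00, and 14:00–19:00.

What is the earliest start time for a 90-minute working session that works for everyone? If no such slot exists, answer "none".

none

Alice free within 09:00–19:00: 09:00–09:45, 10:15–12:00, 13:15–14:30, 15:45–16:15, 16:30–18:30.
Maya free within 09:00–19:00: 10:15–10:30, 12:45–13:15, 14:45–19:00.
Alice ∩ Maya: 10:15–10:30, 15:45–16:15, 16:30–18:30.
Alice ∩ Maya ∩ Noor: 10:15–10:30, 15:45–16:15, 17:15–17:30, 18:00–18:30.
Alice ∩ Maya ∩ Noor ∩ Oren: 15:45–16:15, 17:15–17:30, 18:00–18:30.
Windows ≥ 90 min: (none).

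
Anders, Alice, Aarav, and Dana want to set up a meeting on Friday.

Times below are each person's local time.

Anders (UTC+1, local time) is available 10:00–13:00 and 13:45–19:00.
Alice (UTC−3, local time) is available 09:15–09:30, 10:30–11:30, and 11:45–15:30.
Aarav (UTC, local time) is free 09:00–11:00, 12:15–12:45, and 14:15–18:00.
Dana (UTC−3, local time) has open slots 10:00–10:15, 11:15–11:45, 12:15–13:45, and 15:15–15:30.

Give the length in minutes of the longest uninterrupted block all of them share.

Anders → UTC: 09:00–12:00, 12:45–18:00.
Alice → UTC: 12:15–12:30, 13:30–14:30, 14:45–18:30.
Aarav → UTC: 09:00–11:00, 12:15–12:45, 14:15–18:00.
Dana → UTC: 13:00–13:15, 14:15–14:45, 15:15–16:45, 18:15–18:30.
Anders ∩ Alice: 13:30–14:30, 14:45–18:00.
Anders ∩ Alice ∩ Aarav: 14:15–14:30, 14:45–18:00.
Anders ∩ Alice ∩ Aarav ∩ Dana: 14:15–14:30, 15:15–16:45.
Common window lengths: 15, 90 min; longest is 90.

90 minutes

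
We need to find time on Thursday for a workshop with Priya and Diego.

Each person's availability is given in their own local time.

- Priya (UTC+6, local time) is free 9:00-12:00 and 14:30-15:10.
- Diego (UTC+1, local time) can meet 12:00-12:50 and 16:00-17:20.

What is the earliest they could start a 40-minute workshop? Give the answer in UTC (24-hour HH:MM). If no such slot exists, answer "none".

none

Priya → UTC: 03:00–06:00, 08:30–09:10.
Diego → UTC: 11:00–11:50, 15:00–16:20.
Priya ∩ Diego: (none).
Windows ≥ 40 min: (none).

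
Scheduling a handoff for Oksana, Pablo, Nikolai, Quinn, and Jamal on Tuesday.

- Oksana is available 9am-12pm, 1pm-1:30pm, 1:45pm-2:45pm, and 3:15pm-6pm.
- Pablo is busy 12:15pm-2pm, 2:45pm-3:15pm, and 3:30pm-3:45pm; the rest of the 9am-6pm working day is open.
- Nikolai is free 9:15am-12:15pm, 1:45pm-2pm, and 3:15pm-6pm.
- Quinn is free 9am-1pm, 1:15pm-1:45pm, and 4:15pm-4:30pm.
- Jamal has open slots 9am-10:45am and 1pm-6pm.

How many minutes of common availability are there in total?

105 minutes

Pablo free within 09:00–18:00: 09:00–12:15, 14:00–14:45, 15:15–15:30, 15:45–18:00.
Oksana ∩ Pablo: 09:00–12:00, 14:00–14:45, 15:15–15:30, 15:45–18:00.
Oksana ∩ Pablo ∩ Nikolai: 09:15–12:00, 15:15–15:30, 15:45–18:00.
Oksana ∩ Pablo ∩ Nikolai ∩ Quinn: 09:15–12:00, 16:15–16:30.
Oksana ∩ Pablo ∩ Nikolai ∩ Quinn ∩ Jamal: 09:15–10:45, 16:15–16:30.
Total common minutes: 90 + 15 = 105.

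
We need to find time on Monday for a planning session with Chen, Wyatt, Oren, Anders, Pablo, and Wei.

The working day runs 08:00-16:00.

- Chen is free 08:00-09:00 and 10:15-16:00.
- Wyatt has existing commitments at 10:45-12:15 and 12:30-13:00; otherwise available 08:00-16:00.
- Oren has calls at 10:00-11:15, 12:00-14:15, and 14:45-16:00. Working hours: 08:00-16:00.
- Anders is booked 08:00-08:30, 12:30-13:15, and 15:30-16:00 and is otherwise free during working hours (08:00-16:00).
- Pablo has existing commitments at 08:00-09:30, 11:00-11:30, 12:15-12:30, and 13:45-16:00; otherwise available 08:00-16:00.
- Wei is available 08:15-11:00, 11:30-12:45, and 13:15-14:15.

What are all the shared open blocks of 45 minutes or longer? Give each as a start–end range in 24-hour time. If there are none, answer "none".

none

Wyatt free within 08:00–16:00: 08:00–10:45, 12:15–12:30, 13:00–16:00.
Oren free within 08:00–16:00: 08:00–10:00, 11:15–12:00, 14:15–14:45.
Anders free within 08:00–16:00: 08:30–12:30, 13:15–15:30.
Pablo free within 08:00–16:00: 09:30–11:00, 11:30–12:15, 12:30–13:45.
Chen ∩ Wyatt: 08:00–09:00, 10:15–10:45, 12:15–12:30, 13:00–16:00.
Chen ∩ Wyatt ∩ Oren: 08:00–09:00, 14:15–14:45.
Chen ∩ Wyatt ∩ Oren ∩ Anders: 08:30–09:00, 14:15–14:45.
Chen ∩ Wyatt ∩ Oren ∩ Anders ∩ Pablo: (none).
Chen ∩ Wyatt ∩ Oren ∩ Anders ∩ Pablo ∩ Wei: (none).
Windows ≥ 45 min: (none).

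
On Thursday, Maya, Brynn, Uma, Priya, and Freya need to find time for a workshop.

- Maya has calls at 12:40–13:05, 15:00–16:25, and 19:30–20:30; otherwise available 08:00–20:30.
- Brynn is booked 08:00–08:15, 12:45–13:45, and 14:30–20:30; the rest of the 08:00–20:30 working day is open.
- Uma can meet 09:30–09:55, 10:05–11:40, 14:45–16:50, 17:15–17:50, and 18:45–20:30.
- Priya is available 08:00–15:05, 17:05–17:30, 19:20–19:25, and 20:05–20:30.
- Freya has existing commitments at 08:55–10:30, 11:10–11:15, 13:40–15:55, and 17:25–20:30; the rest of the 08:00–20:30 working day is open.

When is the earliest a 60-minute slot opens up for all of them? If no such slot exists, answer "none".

Maya free within 08:00–20:30: 08:00–12:40, 13:05–15:00, 16:25–19:30.
Brynn free within 08:00–20:30: 08:15–12:45, 13:45–14:30.
Freya free within 08:00–20:30: 08:00–08:55, 10:30–11:10, 11:15–13:40, 15:55–17:25.
Maya ∩ Brynn: 08:15–12:40, 13:45–14:30.
Maya ∩ Brynn ∩ Uma: 09:30–09:55, 10:05–11:40.
Maya ∩ Brynn ∩ Uma ∩ Priya: 09:30–09:55, 10:05–11:40.
Maya ∩ Brynn ∩ Uma ∩ Priya ∩ Freya: 10:30–11:10, 11:15–11:40.
Windows ≥ 60 min: (none).

none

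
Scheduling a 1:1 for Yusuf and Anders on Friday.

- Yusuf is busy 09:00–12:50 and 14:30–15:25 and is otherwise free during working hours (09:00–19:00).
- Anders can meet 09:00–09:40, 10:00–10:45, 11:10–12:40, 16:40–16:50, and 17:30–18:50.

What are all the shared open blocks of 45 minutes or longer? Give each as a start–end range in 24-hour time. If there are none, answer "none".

17:30–18:50

Yusuf free within 09:00–19:00: 12:50–14:30, 15:25–19:00.
Yusuf ∩ Anders: 16:40–16:50, 17:30–18:50.
Windows ≥ 45 min: 17:30–18:50.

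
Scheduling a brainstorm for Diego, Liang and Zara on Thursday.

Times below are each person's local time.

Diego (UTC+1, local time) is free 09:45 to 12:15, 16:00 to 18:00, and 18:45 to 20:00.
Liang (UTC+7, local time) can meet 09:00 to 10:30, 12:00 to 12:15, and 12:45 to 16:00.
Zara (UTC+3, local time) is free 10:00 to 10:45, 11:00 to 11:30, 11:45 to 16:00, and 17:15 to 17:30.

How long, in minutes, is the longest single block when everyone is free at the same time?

Diego → UTC: 08:45–11:15, 15:00–17:00, 17:45–19:00.
Liang → UTC: 02:00–03:30, 05:00–05:15, 05:45–09:00.
Zara → UTC: 07:00–07:45, 08:00–08:30, 08:45–13:00, 14:15–14:30.
Diego ∩ Liang: 08:45–09:00.
Diego ∩ Liang ∩ Zara: 08:45–09:00.
Single common window of 15 minutes.

15 minutes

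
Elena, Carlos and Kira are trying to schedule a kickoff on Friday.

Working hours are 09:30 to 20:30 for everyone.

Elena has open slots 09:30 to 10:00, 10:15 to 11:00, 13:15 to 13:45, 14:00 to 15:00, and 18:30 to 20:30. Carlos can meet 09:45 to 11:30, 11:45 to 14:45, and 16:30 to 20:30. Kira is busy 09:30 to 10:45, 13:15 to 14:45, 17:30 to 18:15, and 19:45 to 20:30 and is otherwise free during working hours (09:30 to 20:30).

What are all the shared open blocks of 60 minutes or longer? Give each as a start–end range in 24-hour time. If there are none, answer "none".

Kira free within 09:30–20:30: 10:45–13:15, 14:45–17:30, 18:15–19:45.
Elena ∩ Carlos: 09:45–10:00, 10:15–11:00, 13:15–13:45, 14:00–14:45, 18:30–20:30.
Elena ∩ Carlos ∩ Kira: 10:45–11:00, 18:30–19:45.
Windows ≥ 60 min: 18:30–19:45.

18:30–19:45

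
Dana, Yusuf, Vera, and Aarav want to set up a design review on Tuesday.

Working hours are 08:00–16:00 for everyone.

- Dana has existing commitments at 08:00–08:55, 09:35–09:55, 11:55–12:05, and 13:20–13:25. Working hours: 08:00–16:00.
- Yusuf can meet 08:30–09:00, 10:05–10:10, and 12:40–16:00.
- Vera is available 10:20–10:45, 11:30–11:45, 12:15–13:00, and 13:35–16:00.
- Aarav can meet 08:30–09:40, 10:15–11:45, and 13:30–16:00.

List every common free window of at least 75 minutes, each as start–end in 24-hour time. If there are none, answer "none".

Dana free within 08:00–16:00: 08:55–09:35, 09:55–11:55, 12:05–13:20, 13:25–16:00.
Dana ∩ Yusuf: 08:55–09:00, 10:05–10:10, 12:40–13:20, 13:25–16:00.
Dana ∩ Yusuf ∩ Vera: 12:40–13:00, 13:35–16:00.
Dana ∩ Yusuf ∩ Vera ∩ Aarav: 13:35–16:00.
Windows ≥ 75 min: 13:35–16:00.

13:35–16:00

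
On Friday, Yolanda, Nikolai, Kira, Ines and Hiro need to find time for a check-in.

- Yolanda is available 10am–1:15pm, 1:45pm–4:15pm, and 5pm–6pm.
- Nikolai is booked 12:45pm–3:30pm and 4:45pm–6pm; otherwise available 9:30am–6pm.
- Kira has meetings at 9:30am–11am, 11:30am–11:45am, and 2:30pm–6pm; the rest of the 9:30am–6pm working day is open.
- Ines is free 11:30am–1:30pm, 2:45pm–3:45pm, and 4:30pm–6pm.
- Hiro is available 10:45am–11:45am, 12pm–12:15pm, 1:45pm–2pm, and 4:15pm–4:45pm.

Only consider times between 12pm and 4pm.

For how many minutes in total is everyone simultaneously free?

Nikolai free within 09:30–18:00: 09:30–12:45, 15:30–16:45.
Kira free within 09:30–18:00: 11:00–11:30, 11:45–14:30.
Yolanda ∩ Nikolai: 10:00–12:45, 15:30–16:15.
Yolanda ∩ Nikolai ∩ Kira: 11:00–11:30, 11:45–12:45.
Yolanda ∩ Nikolai ∩ Kira ∩ Ines: 11:45–12:45.
Yolanda ∩ Nikolai ∩ Kira ∩ Ines ∩ Hiro: 12:00–12:15.
Restricted to 12:00–16:00: 12:00–12:15.
Total common minutes: 15.

15 minutes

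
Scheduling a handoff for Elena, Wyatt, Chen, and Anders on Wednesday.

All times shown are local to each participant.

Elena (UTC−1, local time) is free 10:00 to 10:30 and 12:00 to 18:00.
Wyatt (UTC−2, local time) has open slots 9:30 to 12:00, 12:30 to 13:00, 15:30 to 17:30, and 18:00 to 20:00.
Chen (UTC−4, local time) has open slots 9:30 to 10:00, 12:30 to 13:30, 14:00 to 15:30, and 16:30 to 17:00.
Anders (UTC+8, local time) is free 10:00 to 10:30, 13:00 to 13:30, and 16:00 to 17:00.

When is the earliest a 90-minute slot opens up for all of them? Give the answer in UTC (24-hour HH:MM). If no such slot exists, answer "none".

Elena → UTC: 11:00–11:30, 13:00–19:00.
Wyatt → UTC: 11:30–14:00, 14:30–15:00, 17:30–19:30, 20:00–22:00.
Chen → UTC: 13:30–14:00, 16:30–17:30, 18:00–19:30, 20:30–21:00.
Anders → UTC: 02:00–02:30, 05:00–05:30, 08:00–09:00.
Elena ∩ Wyatt: 13:00–14:00, 14:30–15:00, 17:30–19:00.
Elena ∩ Wyatt ∩ Chen: 13:30–14:00, 18:00–19:00.
Elena ∩ Wyatt ∩ Chen ∩ Anders: (none).
Windows ≥ 90 min: (none).

none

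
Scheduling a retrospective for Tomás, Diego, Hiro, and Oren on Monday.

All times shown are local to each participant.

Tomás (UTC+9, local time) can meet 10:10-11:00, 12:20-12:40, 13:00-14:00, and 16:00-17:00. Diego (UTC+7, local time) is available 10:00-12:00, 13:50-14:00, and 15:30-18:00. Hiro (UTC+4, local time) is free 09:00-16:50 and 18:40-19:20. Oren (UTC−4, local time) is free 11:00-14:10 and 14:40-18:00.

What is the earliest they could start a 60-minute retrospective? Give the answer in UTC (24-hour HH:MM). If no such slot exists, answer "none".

none

Tomás → UTC: 01:10–02:00, 03:20–03:40, 04:00–05:00, 07:00–08:00.
Diego → UTC: 03:00–05:00, 06:50–07:00, 08:30–11:00.
Hiro → UTC: 05:00–12:50, 14:40–15:20.
Oren → UTC: 15:00–18:10, 18:40–22:00.
Tomás ∩ Diego: 03:20–03:40, 04:00–05:00.
Tomás ∩ Diego ∩ Hiro: (none).
Tomás ∩ Diego ∩ Hiro ∩ Oren: (none).
Windows ≥ 60 min: (none).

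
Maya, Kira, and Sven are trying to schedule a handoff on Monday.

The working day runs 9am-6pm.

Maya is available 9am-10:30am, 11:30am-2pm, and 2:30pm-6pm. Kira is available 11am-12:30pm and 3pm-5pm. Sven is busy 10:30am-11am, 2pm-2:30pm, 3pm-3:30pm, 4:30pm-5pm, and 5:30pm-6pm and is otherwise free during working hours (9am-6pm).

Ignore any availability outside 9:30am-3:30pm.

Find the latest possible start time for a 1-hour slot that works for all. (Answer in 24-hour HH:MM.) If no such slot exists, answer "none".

11:30

Sven free within 09:00–18:00: 09:00–10:30, 11:00–14:00, 14:30–15:00, 15:30–16:30, 17:00–17:30.
Maya ∩ Kira: 11:30–12:30, 15:00–17:00.
Maya ∩ Kira ∩ Sven: 11:30–12:30, 15:30–16:30.
Restricted to 09:30–15:30: 11:30–12:30.
Windows ≥ 60 min: 11:30–12:30.
Latest start in the last window 11:30–12:30 is 12:30 − 60 min = 11:30.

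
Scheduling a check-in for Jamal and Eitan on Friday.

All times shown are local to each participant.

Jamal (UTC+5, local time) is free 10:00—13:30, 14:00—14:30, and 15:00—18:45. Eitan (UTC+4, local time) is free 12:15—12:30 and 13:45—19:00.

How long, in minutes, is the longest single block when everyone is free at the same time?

Jamal → UTC: 05:00–08:30, 09:00–09:30, 10:00–13:45.
Eitan → UTC: 08:15–08:30, 09:45–15:00.
Jamal ∩ Eitan: 08:15–08:30, 10:00–13:45.
Common window lengths: 15, 225 min; longest is 225.

225 minutes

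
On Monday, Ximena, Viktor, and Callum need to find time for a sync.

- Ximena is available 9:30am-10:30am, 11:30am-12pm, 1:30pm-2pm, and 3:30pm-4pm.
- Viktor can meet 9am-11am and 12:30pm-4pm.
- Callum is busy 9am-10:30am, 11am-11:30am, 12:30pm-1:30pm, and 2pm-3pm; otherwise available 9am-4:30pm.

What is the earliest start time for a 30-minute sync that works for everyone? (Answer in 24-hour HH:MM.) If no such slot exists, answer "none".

Callum free within 09:00–16:30: 10:30–11:00, 11:30–12:30, 13:30–14:00, 15:00–16:30.
Ximena ∩ Viktor: 09:30–10:30, 13:30–14:00, 15:30–16:00.
Ximena ∩ Viktor ∩ Callum: 13:30–14:00, 15:30–16:00.
Windows ≥ 30 min: 13:30–14:00, 15:30–16:00.
Earliest such window starts at 13:30.

13:30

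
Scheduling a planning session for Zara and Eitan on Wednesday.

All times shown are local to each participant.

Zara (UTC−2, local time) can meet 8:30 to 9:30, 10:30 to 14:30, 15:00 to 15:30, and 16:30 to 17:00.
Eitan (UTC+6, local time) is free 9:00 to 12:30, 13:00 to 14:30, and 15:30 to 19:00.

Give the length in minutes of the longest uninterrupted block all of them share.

60 minutes

Zara → UTC: 10:30–11:30, 12:30–16:30, 17:00–17:30, 18:30–19:00.
Eitan → UTC: 03:00–06:30, 07:00–08:30, 09:30–13:00.
Zara ∩ Eitan: 10:30–11:30, 12:30–13:00.
Common window lengths: 60, 30 min; longest is 60.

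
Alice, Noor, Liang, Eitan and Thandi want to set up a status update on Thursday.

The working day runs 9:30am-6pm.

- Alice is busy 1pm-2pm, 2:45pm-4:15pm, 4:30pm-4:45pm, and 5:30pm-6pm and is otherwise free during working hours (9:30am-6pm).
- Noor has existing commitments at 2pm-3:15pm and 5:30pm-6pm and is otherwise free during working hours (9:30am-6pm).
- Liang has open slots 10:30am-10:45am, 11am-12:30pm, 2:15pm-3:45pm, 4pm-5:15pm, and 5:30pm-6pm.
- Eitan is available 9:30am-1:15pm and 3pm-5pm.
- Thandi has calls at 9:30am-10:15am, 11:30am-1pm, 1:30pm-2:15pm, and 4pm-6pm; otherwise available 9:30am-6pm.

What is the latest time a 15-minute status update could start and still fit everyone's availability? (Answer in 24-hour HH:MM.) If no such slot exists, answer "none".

11:15

Alice free within 09:30–18:00: 09:30–13:00, 14:00–14:45, 16:15–16:30, 16:45–17:30.
Noor free within 09:30–18:00: 09:30–14:00, 15:15–17:30.
Thandi free within 09:30–18:00: 10:15–11:30, 13:00–13:30, 14:15–16:00.
Alice ∩ Noor: 09:30–13:00, 16:15–16:30, 16:45–17:30.
Alice ∩ Noor ∩ Liang: 10:30–10:45, 11:00–12:30, 16:15–16:30, 16:45–17:15.
Alice ∩ Noor ∩ Liang ∩ Eitan: 10:30–10:45, 11:00–12:30, 16:15–16:30, 16:45–17:00.
Alice ∩ Noor ∩ Liang ∩ Eitan ∩ Thandi: 10:30–10:45, 11:00–11:30.
Windows ≥ 15 min: 10:30–10:45, 11:00–11:30.
Latest start in the last window 11:00–11:30 is 11:30 − 15 min = 11:15.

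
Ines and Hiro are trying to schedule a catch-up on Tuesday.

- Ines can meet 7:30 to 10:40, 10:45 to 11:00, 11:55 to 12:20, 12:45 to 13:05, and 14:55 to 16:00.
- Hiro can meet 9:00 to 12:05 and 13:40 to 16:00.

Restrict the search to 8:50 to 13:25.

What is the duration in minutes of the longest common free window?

100 minutes

Ines ∩ Hiro: 09:00–10:40, 10:45–11:00, 11:55–12:05, 14:55–16:00.
Restricted to 08:50–13:25: 09:00–10:40, 10:45–11:00, 11:55–12:05.
Common window lengths: 100, 15, 10 min; longest is 100.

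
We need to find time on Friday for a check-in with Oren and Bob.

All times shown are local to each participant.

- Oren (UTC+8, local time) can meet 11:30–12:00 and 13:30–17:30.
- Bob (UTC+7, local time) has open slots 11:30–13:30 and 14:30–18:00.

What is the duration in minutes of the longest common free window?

Oren → UTC: 03:30–04:00, 05:30–09:30.
Bob → UTC: 04:30–06:30, 07:30–11:00.
Oren ∩ Bob: 05:30–06:30, 07:30–09:30.
Common window lengths: 60, 120 min; longest is 120.

120 minutes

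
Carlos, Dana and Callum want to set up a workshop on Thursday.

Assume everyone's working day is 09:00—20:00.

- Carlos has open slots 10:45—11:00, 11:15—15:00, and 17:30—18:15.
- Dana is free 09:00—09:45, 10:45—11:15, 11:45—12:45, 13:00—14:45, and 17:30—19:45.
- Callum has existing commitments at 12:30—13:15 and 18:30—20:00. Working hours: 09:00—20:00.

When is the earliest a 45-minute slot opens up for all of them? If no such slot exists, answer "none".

Callum free within 09:00–20:00: 09:00–12:30, 13:15–18:30.
Carlos ∩ Dana: 10:45–11:00, 11:45–12:45, 13:00–14:45, 17:30–18:15.
Carlos ∩ Dana ∩ Callum: 10:45–11:00, 11:45–12:30, 13:15–14:45, 17:30–18:15.
Windows ≥ 45 min: 11:45–12:30, 13:15–14:45, 17:30–18:15.
Earliest such window starts at 11:45.

11:45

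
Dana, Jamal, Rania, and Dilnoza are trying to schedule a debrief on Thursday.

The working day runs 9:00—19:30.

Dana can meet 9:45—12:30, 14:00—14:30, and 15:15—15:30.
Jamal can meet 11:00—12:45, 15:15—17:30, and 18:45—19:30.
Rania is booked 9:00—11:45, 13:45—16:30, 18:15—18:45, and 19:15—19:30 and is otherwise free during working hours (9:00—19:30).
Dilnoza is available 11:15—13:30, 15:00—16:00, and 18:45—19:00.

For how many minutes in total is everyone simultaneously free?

Rania free within 09:00–19:30: 11:45–13:45, 16:30–18:15, 18:45–19:15.
Dana ∩ Jamal: 11:00–12:30, 15:15–15:30.
Dana ∩ Jamal ∩ Rania: 11:45–12:30.
Dana ∩ Jamal ∩ Rania ∩ Dilnoza: 11:45–12:30.
Total common minutes: 45.

45 minutes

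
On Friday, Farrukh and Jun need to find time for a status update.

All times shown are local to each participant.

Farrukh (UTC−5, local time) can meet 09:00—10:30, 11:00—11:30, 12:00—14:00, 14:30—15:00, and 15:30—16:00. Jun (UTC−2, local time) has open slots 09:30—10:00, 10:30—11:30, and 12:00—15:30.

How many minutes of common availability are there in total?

Farrukh → UTC: 14:00–15:30, 16:00–16:30, 17:00–19:00, 19:30–20:00, 20:30–21:00.
Jun → UTC: 11:30–12:00, 12:30–13:30, 14:00–17:30.
Farrukh ∩ Jun: 14:00–15:30, 16:00–16:30, 17:00–17:30.
Total common minutes: 90 + 30 + 30 = 150.

150 minutes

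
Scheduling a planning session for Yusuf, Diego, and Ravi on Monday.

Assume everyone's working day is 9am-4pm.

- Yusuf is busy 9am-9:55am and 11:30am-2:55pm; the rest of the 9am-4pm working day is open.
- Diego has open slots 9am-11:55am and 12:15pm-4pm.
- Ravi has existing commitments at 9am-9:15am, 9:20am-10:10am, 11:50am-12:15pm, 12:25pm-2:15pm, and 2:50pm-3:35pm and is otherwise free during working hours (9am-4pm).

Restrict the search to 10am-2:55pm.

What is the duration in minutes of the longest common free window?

Yusuf free within 09:00–16:00: 09:55–11:30, 14:55–16:00.
Ravi free within 09:00–16:00: 09:15–09:20, 10:10–11:50, 12:15–12:25, 14:15–14:50, 15:35–16:00.
Yusuf ∩ Diego: 09:55–11:30, 14:55–16:00.
Yusuf ∩ Diego ∩ Ravi: 10:10–11:30, 15:35–16:00.
Restricted to 10:00–14:55: 10:10–11:30.
Single common window of 80 minutes.

80 minutes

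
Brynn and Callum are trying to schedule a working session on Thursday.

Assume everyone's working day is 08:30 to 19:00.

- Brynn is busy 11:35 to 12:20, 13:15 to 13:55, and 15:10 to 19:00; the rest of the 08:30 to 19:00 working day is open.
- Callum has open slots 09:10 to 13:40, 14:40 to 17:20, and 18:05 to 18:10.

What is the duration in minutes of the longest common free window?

145 minutes

Brynn free within 08:30–19:00: 08:30–11:35, 12:20–13:15, 13:55–15:10.
Brynn ∩ Callum: 09:10–11:35, 12:20–13:15, 14:40–15:10.
Common window lengths: 145, 55, 30 min; longest is 145.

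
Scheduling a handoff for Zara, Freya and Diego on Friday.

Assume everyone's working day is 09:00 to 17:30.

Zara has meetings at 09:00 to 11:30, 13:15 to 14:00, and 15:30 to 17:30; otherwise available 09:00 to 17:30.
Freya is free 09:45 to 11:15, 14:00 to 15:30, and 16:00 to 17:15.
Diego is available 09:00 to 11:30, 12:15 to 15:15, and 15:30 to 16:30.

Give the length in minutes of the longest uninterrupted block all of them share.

75 minutes

Zara free within 09:00–17:30: 11:30–13:15, 14:00–15:30.
Zara ∩ Freya: 14:00–15:30.
Zara ∩ Freya ∩ Diego: 14:00–15:15.
Single common window of 75 minutes.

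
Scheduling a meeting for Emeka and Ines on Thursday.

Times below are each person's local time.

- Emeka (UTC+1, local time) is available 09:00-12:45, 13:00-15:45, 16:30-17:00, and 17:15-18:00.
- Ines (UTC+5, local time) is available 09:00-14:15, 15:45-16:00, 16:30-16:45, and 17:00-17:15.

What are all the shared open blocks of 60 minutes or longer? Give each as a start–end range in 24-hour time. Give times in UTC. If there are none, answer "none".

08:00–09:15

Emeka → UTC: 08:00–11:45, 12:00–14:45, 15:30–16:00, 16:15–17:00.
Ines → UTC: 04:00–09:15, 10:45–11:00, 11:30–11:45, 12:00–12:15.
Emeka ∩ Ines: 08:00–09:15, 10:45–11:00, 11:30–11:45, 12:00–12:15.
Windows ≥ 60 min: 08:00–09:15.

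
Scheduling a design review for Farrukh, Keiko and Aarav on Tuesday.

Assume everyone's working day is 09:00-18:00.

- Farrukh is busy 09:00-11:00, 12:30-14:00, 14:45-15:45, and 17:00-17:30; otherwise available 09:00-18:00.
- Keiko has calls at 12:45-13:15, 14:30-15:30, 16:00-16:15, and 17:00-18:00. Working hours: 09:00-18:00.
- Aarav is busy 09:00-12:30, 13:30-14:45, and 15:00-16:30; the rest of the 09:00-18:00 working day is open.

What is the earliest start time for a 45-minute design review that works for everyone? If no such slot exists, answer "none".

none

Farrukh free within 09:00–18:00: 11:00–12:30, 14:00–14:45, 15:45–17:00, 17:30–18:00.
Keiko free within 09:00–18:00: 09:00–12:45, 13:15–14:30, 15:30–16:00, 16:15–17:00.
Aarav free within 09:00–18:00: 12:30–13:30, 14:45–15:00, 16:30–18:00.
Farrukh ∩ Keiko: 11:00–12:30, 14:00–14:30, 15:45–16:00, 16:15–17:00.
Farrukh ∩ Keiko ∩ Aarav: 16:30–17:00.
Windows ≥ 45 min: (none).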